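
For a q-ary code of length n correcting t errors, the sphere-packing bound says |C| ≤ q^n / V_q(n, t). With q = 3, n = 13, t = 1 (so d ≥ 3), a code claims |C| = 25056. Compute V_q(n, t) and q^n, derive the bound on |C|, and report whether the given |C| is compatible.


V_q(n, t) = 27, q^n = 1594323, Hamming bound = 59049, |C| = 25056 ≤ bound (satisfied).

Step 1: Compute V_q(n, t) = Σ_{j=0}^1 C(n, j) (q−1)^j.
  j = 0: C(13,0)·(2)^0 = 1·1 = 1.
  j = 1: C(13,1)·(2)^1 = 13·2 = 26.
  V_q(n, t) = 1 + 26 = 27.
Step 2: q^n = 3^13 = 1594323.
Step 3: Hamming bound ⌊q^n / V_q(n,t)⌋ = ⌊1594323/27⌋ = 59049.
Step 4: Compare |C| = 25056 to 59049: satisfied.
The claimed |C| lies below the Hamming bound.


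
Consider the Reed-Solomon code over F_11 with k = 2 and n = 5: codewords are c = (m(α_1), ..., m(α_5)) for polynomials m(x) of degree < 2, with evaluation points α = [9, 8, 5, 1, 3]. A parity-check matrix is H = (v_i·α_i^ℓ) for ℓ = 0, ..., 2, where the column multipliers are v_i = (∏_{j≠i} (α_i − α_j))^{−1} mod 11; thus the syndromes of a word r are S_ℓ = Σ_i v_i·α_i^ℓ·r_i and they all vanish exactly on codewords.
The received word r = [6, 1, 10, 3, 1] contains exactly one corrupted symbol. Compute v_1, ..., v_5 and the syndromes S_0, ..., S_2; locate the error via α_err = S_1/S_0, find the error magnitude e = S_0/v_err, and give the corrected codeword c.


S = (1, 8, 9), error at position 2, error magnitude e = 5, c = [6, 7, 10, 3, 1].

Step 1: column multipliers v_i = (∏_{j≠i}(α_i − α_j))^{−1} mod 11.
  i = 1 (α = 9): (9−8)(9−5)(9−1)(9−3) = 1·4·8·6 = 192 ≡ 5, so v_1 = 5^{−1} = 9 (mod 11).
  i = 2 (α = 8): (8−9)(8−5)(8−1)(8−3) = (−1)·3·7·5 = −105 ≡ 5, so v_2 = 5^{−1} = 9 (mod 11).
  i = 3 (α = 5): (5−9)(5−8)(5−1)(5−3) = (−4)·(−3)·4·2 = 96 ≡ 8, so v_3 = 8^{−1} = 7 (mod 11).
  i = 4 (α = 1): (1−9)(1−8)(1−5)(1−3) = (−8)·(−7)·(−4)·(−2) = 448 ≡ 8, so v_4 = 8^{−1} = 7 (mod 11).
  i = 5 (α = 3): (3−9)(3−8)(3−5)(3−1) = (−6)·(−5)·(−2)·2 = −120 ≡ 1, so v_5 = 1^{−1} = 1 (mod 11).
  v = [9, 9, 7, 7, 1].
Step 2: syndromes of r = [6, 1, 10, 3, 1] (all sums mod 11).
  S_0 = Σ v_i r_i = 9·6 + 9·1 + 7·10 + 7·3 + 1·1 = 155 ≡ 1.
  S_1 = Σ v_i α_i r_i = 9·9·6 + 9·8·1 + 7·5·10 + 7·1·3 + 1·3·1 = 932 ≡ 8.
  α_i^2 mod 11 = [4, 9, 3, 1, 9].
  S_2 = Σ v_i α_i^2 r_i = 9·4·6 + 9·9·1 + 7·3·10 + 7·1·3 + 1·9·1 = 537 ≡ 9.
  S = (1, 8, 9) ≠ 0, so r is not a codeword (an error is present).
Step 3: locate the error. For a single error e at position i, S_ℓ = v_i·e·α_i^ℓ, so α_err = S_1/S_0.
  S_0^{−1} = 1^{−1} = 1 (mod 11), so α_err = 8·1 = 8 ≡ 8 = α_2. Error position i = 2.
  Consistency check: S_2/S_1 = 9·7 = 63 ≡ 8 = α_err ✓ (single-error assumption holds).
Step 4: error magnitude e = S_0/v_2 = S_0·∏_{j≠2}(α_2 − α_j) = 1·5 = 5 ≡ 5 (mod 11).
Step 5: correct position 2: c_2 = r_2 − e = 1 − 5 ≡ 7 (mod 11). Hence c = [6, 7, 10, 3, 1].
  Check: interpolating c through the α_i gives m(x) = 4 + 10·x (degree < 2) with m(α_i) = c_i for every i, so c is indeed a codeword.


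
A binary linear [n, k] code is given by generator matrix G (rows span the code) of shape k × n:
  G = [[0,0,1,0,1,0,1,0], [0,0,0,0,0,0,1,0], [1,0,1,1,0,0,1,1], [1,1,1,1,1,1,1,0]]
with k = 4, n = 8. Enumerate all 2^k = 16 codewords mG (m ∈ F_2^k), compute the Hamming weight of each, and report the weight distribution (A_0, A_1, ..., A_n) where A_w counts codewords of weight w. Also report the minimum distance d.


Weight distribution: A_0 = 1, A_1 = 1, A_2 = 1, A_3 = 1, A_4 = 5, A_5 = 5, A_6 = 1, A_7 = 1. Minimum distance d = 1.

Enumerate all 2^4 = 16 messages m ∈ F_2^4.
For each, compute codeword c = mG in F_2^8, then tally its weight.
  m = 0000 → c = 00000000, weight = 0.
  m = 1000 → c = 00101010, weight = 3.
  m = 0100 → c = 00000010, weight = 1.
  m = 1100 → c = 00101000, weight = 2.
  m = 0010 → c = 10110011, weight = 5.
  m = 1010 → c = 10011001, weight = 4.
  m = 0110 → c = 10110001, weight = 4.
  m = 1110 → c = 10011011, weight = 5.
  m = 0001 → c = 11111110, weight = 7.
  m = 1001 → c = 11010100, weight = 4.
  m = 0101 → c = 11111100, weight = 6.
  m = 1101 → c = 11010110, weight = 5.
  m = 0011 → c = 01001101, weight = 4.
  m = 1011 → c = 01100111, weight = 5.
  m = 0111 → c = 01001111, weight = 5.
  m = 1111 → c = 01100101, weight = 4.
Tally weights:
  weight 0: 1 codewords.
  weight 1: 1 codewords.
  weight 2: 1 codewords.
  weight 3: 1 codewords.
  weight 4: 5 codewords.
  weight 5: 5 codewords.
  weight 6: 1 codewords.
  weight 7: 1 codewords.
Minimum distance d = smallest w > 0 with A_w > 0 = 1.
Sanity: Σ A_w = 16 = 2^4 = 16 ✓.


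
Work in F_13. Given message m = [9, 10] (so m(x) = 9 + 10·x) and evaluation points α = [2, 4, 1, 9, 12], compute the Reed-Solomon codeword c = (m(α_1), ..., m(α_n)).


c = [3, 10, 6, 8, 12]

Message polynomial: m(x) = 9 + 10·x (mod 13).
For each evaluation point α_i, compute m(α_i) mod 13:
  α_1 = 2: Horner steps 10 → 3, so m(2) = 3.
  α_2 = 4: Horner steps 10 → 10, so m(4) = 10.
  α_3 = 1: Horner steps 10 → 6, so m(1) = 6.
  α_4 = 9: Horner steps 10 → 8, so m(9) = 8.
  α_5 = 12: Horner steps 10 → 12, so m(12) = 12.
Codeword c = [3, 10, 6, 8, 12] ∈ F_13^5.


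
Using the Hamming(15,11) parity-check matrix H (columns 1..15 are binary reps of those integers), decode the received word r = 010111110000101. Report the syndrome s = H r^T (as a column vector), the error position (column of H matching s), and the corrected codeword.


s = (1, 0, 0, 0)^T, error position = 8, corrected codeword c = 010111100000101

Compute s = H r^T mod 2 one row at a time:
  s_1 = 1 + 0 + 0 + 0 + 0 + 1 + 0 + 1 = 3 ≡ 1 (mod 2).
  s_2 = 1 + 1 + 1 + 1 + 0 + 1 + 0 + 1 = 6 ≡ 0 (mod 2).
  s_3 = 1 + 0 + 1 + 1 + 0 + 0 + 0 + 1 = 4 ≡ 0 (mod 2).
  s_4 = 0 + 0 + 1 + 1 + 0 + 0 + 1 + 1 = 4 ≡ 0 (mod 2).
s = (1, 0, 0, 0)^T — this equals column 8 of H (binary 1000), so error is at position 8.
Correct: flip bit 8 of r = 010111110000101 to get c = 010111100000101.


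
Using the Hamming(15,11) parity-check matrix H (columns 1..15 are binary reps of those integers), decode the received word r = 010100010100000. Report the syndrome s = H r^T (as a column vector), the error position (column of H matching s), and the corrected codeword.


s = (0, 1, 0, 0)^T, error position = 4, corrected codeword c = 010000010100000

Compute s = H r^T mod 2 one row at a time:
  s_1 = 1 + 0 + 1 + 0 + 0 + 0 + 0 + 0 = 2 ≡ 0 (mod 2).
  s_2 = 1 + 0 + 0 + 0 + 0 + 0 + 0 + 0 = 1 ≡ 1 (mod 2).
  s_3 = 1 + 0 + 0 + 0 + 1 + 0 + 0 + 0 = 2 ≡ 0 (mod 2).
  s_4 = 0 + 0 + 0 + 0 + 0 + 0 + 0 + 0 = 0 ≡ 0 (mod 2).
s = (0, 1, 0, 0)^T — this equals column 4 of H (binary 0100), so error is at position 4.
Correct: flip bit 4 of r = 010100010100000 to get c = 010000010100000.


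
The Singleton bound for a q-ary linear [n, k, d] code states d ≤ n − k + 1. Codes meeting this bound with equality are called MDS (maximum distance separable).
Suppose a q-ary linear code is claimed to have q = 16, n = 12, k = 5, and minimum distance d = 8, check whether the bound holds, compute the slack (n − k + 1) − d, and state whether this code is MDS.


Singleton RHS = n − k + 1 = 8, slack = 0, bound satisfied, MDS.

Singleton bound: d ≤ n − k + 1.
Here n = 12, k = 5, so n − k + 1 = 8.
Given d = 8, check d ≤ 8: YES.
Slack = (n − k + 1) − d = 0.
The code is MDS (slack = 0).
Description: the claimed parameters are [12, 5, 8]_16; such a code would be MDS (meets Singleton bound).


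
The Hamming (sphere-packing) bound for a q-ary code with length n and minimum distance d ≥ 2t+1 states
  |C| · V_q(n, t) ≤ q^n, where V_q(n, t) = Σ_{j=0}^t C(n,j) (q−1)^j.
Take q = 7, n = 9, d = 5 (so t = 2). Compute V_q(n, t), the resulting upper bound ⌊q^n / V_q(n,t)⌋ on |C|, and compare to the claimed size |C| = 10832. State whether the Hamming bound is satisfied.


V_q(n, t) = 1351, q^n = 40353607, Hamming bound = 29869, |C| = 10832 ≤ bound (satisfied).

Step 1: Compute V_q(n, t) = Σ_{j=0}^2 C(n, j) (q−1)^j.
  j = 0: C(9,0)·(6)^0 = 1·1 = 1.
  j = 1: C(9,1)·(6)^1 = 9·6 = 54.
  j = 2: C(9,2)·(6)^2 = 36·36 = 1296.
  V_q(n, t) = 1 + 54 + 1296 = 1351.
Step 2: q^n = 7^9 = 40353607.
Step 3: Hamming bound ⌊q^n / V_q(n,t)⌋ = ⌊40353607/1351⌋ = 29869.
Step 4: Compare |C| = 10832 to 29869: satisfied.
The claimed |C| lies below the Hamming bound.


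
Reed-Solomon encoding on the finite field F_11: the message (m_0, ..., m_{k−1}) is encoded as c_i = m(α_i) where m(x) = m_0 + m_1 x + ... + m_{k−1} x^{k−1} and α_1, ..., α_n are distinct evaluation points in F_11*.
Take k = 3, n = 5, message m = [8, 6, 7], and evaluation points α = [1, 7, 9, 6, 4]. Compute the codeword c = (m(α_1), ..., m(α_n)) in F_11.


c = [10, 8, 2, 10, 1]

Message polynomial: m(x) = 8 + 6·x + 7·x^2 (mod 11).
For each evaluation point α_i, compute m(α_i) mod 11:
  α_1 = 1: Horner steps 7 → 2 → 10, so m(1) = 10.
  α_2 = 7: Horner steps 7 → 0 → 8, so m(7) = 8.
  α_3 = 9: Horner steps 7 → 3 → 2, so m(9) = 2.
  α_4 = 6: Horner steps 7 → 4 → 10, so m(6) = 10.
  α_5 = 4: Horner steps 7 → 1 → 1, so m(4) = 1.
Codeword c = [10, 8, 2, 10, 1] ∈ F_11^5.


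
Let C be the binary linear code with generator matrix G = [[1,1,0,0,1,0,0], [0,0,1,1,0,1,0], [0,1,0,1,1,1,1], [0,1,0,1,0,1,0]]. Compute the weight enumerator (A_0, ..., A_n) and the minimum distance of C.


Weight distribution: A_0 = 1, A_2 = 2, A_3 = 6, A_4 = 3, A_5 = 2, A_6 = 2. Minimum distance d = 2.

Enumerate all 2^4 = 16 messages m ∈ F_2^4.
For each, compute codeword c = mG in F_2^7, then tally its weight.
  m = 0000 → c = 0000000, weight = 0.
  m = 1000 → c = 1100100, weight = 3.
  m = 0100 → c = 0011010, weight = 3.
  m = 1100 → c = 1111110, weight = 6.
  m = 0010 → c = 0101111, weight = 5.
  m = 1010 → c = 1001011, weight = 4.
  m = 0110 → c = 0110101, weight = 4.
  m = 1110 → c = 1010001, weight = 3.
  m = 0001 → c = 0101010, weight = 3.
  m = 1001 → c = 1001110, weight = 4.
  m = 0101 → c = 0110000, weight = 2.
  m = 1101 → c = 1010100, weight = 3.
  m = 0011 → c = 0000101, weight = 2.
  m = 1011 → c = 1100001, weight = 3.
  m = 0111 → c = 0011111, weight = 5.
  m = 1111 → c = 1111011, weight = 6.
Tally weights:
  weight 0: 1 codewords.
  weight 2: 2 codewords.
  weight 3: 6 codewords.
  weight 4: 3 codewords.
  weight 5: 2 codewords.
  weight 6: 2 codewords.
Minimum distance d = smallest w > 0 with A_w > 0 = 2.
Sanity: Σ A_w = 16 = 2^4 = 16 ✓.


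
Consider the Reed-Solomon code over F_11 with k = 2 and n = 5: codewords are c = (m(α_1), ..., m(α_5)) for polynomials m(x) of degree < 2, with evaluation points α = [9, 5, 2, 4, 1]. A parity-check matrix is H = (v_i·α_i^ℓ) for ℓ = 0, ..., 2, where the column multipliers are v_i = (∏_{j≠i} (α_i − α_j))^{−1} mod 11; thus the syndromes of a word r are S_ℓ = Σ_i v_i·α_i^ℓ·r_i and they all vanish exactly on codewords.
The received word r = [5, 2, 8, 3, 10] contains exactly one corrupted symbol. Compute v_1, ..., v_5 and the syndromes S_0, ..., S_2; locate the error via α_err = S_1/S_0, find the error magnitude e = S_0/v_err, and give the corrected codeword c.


S = (4, 5, 9), error at position 4, error magnitude e = 10, c = [5, 2, 8, 4, 10].

Step 1: column multipliers v_i = (∏_{j≠i}(α_i − α_j))^{−1} mod 11.
  i = 1 (α = 9): (9−5)(9−2)(9−4)(9−1) = 4·7·5·8 = 1120 ≡ 9, so v_1 = 9^{−1} = 5 (mod 11).
  i = 2 (α = 5): (5−9)(5−2)(5−4)(5−1) = (−4)·3·1·4 = −48 ≡ 7, so v_2 = 7^{−1} = 8 (mod 11).
  i = 3 (α = 2): (2−9)(2−5)(2−4)(2−1) = (−7)·(−3)·(−2)·1 = −42 ≡ 2, so v_3 = 2^{−1} = 6 (mod 11).
  i = 4 (α = 4): (4−9)(4−5)(4−2)(4−1) = (−5)·(−1)·2·3 = 30 ≡ 8, so v_4 = 8^{−1} = 7 (mod 11).
  i = 5 (α = 1): (1−9)(1−5)(1−2)(1−4) = (−8)·(−4)·(−1)·(−3) = 96 ≡ 8, so v_5 = 8^{−1} = 7 (mod 11).
  v = [5, 8, 6, 7, 7].
Step 2: syndromes of r = [5, 2, 8, 3, 10] (all sums mod 11).
  S_0 = Σ v_i r_i = 5·5 + 8·2 + 6·8 + 7·3 + 7·10 = 180 ≡ 4.
  S_1 = Σ v_i α_i r_i = 5·9·5 + 8·5·2 + 6·2·8 + 7·4·3 + 7·1·10 = 555 ≡ 5.
  α_i^2 mod 11 = [4, 3, 4, 5, 1].
  S_2 = Σ v_i α_i^2 r_i = 5·4·5 + 8·3·2 + 6·4·8 + 7·5·3 + 7·1·10 = 515 ≡ 9.
  S = (4, 5, 9) ≠ 0, so r is not a codeword (an error is present).
Step 3: locate the error. For a single error e at position i, S_ℓ = v_i·e·α_i^ℓ, so α_err = S_1/S_0.
  S_0^{−1} = 4^{−1} = 3 (mod 11), so α_err = 5·3 = 15 ≡ 4 = α_4. Error position i = 4.
  Consistency check: S_2/S_1 = 9·9 = 81 ≡ 4 = α_err ✓ (single-error assumption holds).
Step 4: error magnitude e = S_0/v_4 = S_0·∏_{j≠4}(α_4 − α_j) = 4·8 = 32 ≡ 10 (mod 11).
Step 5: correct position 4: c_4 = r_4 − e = 3 − 10 ≡ 4 (mod 11). Hence c = [5, 2, 8, 4, 10].
  Check: interpolating c through the α_i gives m(x) = 1 + 9·x (degree < 2) with m(α_i) = c_i for every i, so c is indeed a codeword.


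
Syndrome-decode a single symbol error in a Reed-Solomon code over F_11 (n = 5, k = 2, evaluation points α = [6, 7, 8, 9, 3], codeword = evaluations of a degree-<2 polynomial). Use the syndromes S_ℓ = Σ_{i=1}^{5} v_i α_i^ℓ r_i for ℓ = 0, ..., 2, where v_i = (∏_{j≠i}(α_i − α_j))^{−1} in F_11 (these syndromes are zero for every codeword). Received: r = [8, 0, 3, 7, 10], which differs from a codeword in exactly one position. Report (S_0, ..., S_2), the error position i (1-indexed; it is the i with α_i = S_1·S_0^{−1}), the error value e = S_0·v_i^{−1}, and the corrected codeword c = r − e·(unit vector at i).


S = (4, 3, 5), error at position 4, error magnitude e = 1, c = [8, 0, 3, 6, 10].

Step 1: column multipliers v_i = (∏_{j≠i}(α_i − α_j))^{−1} mod 11.
  i = 1 (α = 6): (6−7)(6−8)(6−9)(6−3) = (−1)·(−2)·(−3)·3 = −18 ≡ 4, so v_1 = 4^{−1} = 3 (mod 11).
  i = 2 (α = 7): (7−6)(7−8)(7−9)(7−3) = 1·(−1)·(−2)·4 = 8 ≡ 8, so v_2 = 8^{−1} = 7 (mod 11).
  i = 3 (α = 8): (8−6)(8−7)(8−9)(8−3) = 2·1·(−1)·5 = −10 ≡ 1, so v_3 = 1^{−1} = 1 (mod 11).
  i = 4 (α = 9): (9−6)(9−7)(9−8)(9−3) = 3·2·1·6 = 36 ≡ 3, so v_4 = 3^{−1} = 4 (mod 11).
  i = 5 (α = 3): (3−6)(3−7)(3−8)(3−9) = (−3)·(−4)·(−5)·(−6) = 360 ≡ 8, so v_5 = 8^{−1} = 7 (mod 11).
  v = [3, 7, 1, 4, 7].
Step 2: syndromes of r = [8, 0, 3, 7, 10] (all sums mod 11).
  S_0 = Σ v_i r_i = 3·8 + 7·0 + 1·3 + 4·7 + 7·10 = 125 ≡ 4.
  S_1 = Σ v_i α_i r_i = 3·6·8 + 7·7·0 + 1·8·3 + 4·9·7 + 7·3·10 = 630 ≡ 3.
  α_i^2 mod 11 = [3, 5, 9, 4, 9].
  S_2 = Σ v_i α_i^2 r_i = 3·3·8 + 7·5·0 + 1·9·3 + 4·4·7 + 7·9·10 = 841 ≡ 5.
  S = (4, 3, 5) ≠ 0, so r is not a codeword (an error is present).
Step 3: locate the error. For a single error e at position i, S_ℓ = v_i·e·α_i^ℓ, so α_err = S_1/S_0.
  S_0^{−1} = 4^{−1} = 3 (mod 11), so α_err = 3·3 = 9 ≡ 9 = α_4. Error position i = 4.
  Consistency check: S_2/S_1 = 5·4 = 20 ≡ 9 = α_err ✓ (single-error assumption holds).
Step 4: error magnitude e = S_0/v_4 = S_0·∏_{j≠4}(α_4 − α_j) = 4·3 = 12 ≡ 1 (mod 11).
Step 5: correct position 4: c_4 = r_4 − e = 7 − 1 ≡ 6 (mod 11). Hence c = [8, 0, 3, 6, 10].
  Check: interpolating c through the α_i gives m(x) = 1 + 3·x (degree < 2) with m(α_i) = c_i for every i, so c is indeed a codeword.


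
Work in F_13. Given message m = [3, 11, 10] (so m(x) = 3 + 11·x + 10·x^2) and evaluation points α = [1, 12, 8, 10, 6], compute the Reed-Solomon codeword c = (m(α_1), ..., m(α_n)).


c = [11, 2, 3, 8, 0]

Message polynomial: m(x) = 3 + 11·x + 10·x^2 (mod 13).
For each evaluation point α_i, compute m(α_i) mod 13:
  α_1 = 1: Horner steps 10 → 8 → 11, so m(1) = 11.
  α_2 = 12: Horner steps 10 → 1 → 2, so m(12) = 2.
  α_3 = 8: Horner steps 10 → 0 → 3, so m(8) = 3.
  α_4 = 10: Horner steps 10 → 7 → 8, so m(10) = 8.
  α_5 = 6: Horner steps 10 → 6 → 0, so m(6) = 0.
Codeword c = [11, 2, 3, 8, 0] ∈ F_13^5.


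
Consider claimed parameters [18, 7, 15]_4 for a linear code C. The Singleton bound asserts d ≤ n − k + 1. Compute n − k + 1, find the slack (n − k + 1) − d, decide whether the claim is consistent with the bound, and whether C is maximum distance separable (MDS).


Singleton RHS = n − k + 1 = 12, slack = -3, bound violated (no such code; not MDS).

Singleton bound: d ≤ n − k + 1.
Here n = 18, k = 7, so n − k + 1 = 12.
Given d = 15, check d ≤ 12: NO.
Slack = (n − k + 1) − d = -3.
The slack is negative: d = 15 exceeds n − k + 1 = 12 by 3, so the Singleton bound is violated and no linear [18, 7, 15]_4 code can exist. In particular it is not MDS (MDS requires d = n − k + 1 exactly).
Description: the claimed parameters are [18, 7, 15]_4; such a code would be impossible (violates the Singleton bound).


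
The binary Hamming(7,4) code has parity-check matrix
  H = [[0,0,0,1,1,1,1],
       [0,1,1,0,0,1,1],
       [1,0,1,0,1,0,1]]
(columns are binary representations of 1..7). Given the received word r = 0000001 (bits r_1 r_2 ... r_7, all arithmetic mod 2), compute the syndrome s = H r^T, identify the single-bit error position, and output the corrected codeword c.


s = (1, 1, 1)^T, error position = 7, corrected codeword c = 0000000

Compute s = H r^T mod 2 one row at a time:
  s_1 = 0 + 0 + 0 + 1 = 1 ≡ 1 (mod 2).
  s_2 = 0 + 0 + 0 + 1 = 1 ≡ 1 (mod 2).
  s_3 = 0 + 0 + 0 + 1 = 1 ≡ 1 (mod 2).
s = (1, 1, 1)^T — this equals column 7 of H (binary 111), so error is at position 7.
Correct: flip bit 7 of r = 0000001 to get c = 0000000.


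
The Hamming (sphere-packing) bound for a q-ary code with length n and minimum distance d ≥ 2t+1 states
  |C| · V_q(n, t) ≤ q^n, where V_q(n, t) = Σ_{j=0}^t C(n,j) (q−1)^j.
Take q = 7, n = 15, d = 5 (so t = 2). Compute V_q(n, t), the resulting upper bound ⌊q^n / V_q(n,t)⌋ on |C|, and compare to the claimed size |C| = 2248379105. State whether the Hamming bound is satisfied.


V_q(n, t) = 3871, q^n = 4747561509943, Hamming bound = 1226443169, |C| = 2248379105 > bound (violated).

Step 1: Compute V_q(n, t) = Σ_{j=0}^2 C(n, j) (q−1)^j.
  j = 0: C(15,0)·(6)^0 = 1·1 = 1.
  j = 1: C(15,1)·(6)^1 = 15·6 = 90.
  j = 2: C(15,2)·(6)^2 = 105·36 = 3780.
  V_q(n, t) = 1 + 90 + 3780 = 3871.
Step 2: q^n = 7^15 = 4747561509943.
Step 3: Hamming bound ⌊q^n / V_q(n,t)⌋ = ⌊4747561509943/3871⌋ = 1226443169.
Step 4: Compare |C| = 2248379105 to 1226443169: violated.
The claimed |C| lies above the Hamming bound, so no 7-ary code of length 15 with d ≥ 5 can have 2248379105 codewords.


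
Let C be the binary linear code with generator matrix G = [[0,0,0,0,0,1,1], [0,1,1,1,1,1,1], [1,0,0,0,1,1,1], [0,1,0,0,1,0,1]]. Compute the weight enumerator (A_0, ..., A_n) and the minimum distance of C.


Weight distribution: A_0 = 1, A_2 = 2, A_3 = 6, A_4 = 3, A_5 = 2, A_6 = 2. Minimum distance d = 2.

Enumerate all 2^4 = 16 messages m ∈ F_2^4.
For each, compute codeword c = mG in F_2^7, then tally its weight.
  m = 0000 → c = 0000000, weight = 0.
  m = 1000 → c = 0000011, weight = 2.
  m = 0100 → c = 0111111, weight = 6.
  m = 1100 → c = 0111100, weight = 4.
  m = 0010 → c = 1000111, weight = 4.
  m = 1010 → c = 1000100, weight = 2.
  m = 0110 → c = 1111000, weight = 4.
  m = 1110 → c = 1111011, weight = 6.
  m = 0001 → c = 0100101, weight = 3.
  m = 1001 → c = 0100110, weight = 3.
  m = 0101 → c = 0011010, weight = 3.
  m = 1101 → c = 0011001, weight = 3.
  m = 0011 → c = 1100010, weight = 3.
  m = 1011 → c = 1100001, weight = 3.
  m = 0111 → c = 1011101, weight = 5.
  m = 1111 → c = 1011110, weight = 5.
Tally weights:
  weight 0: 1 codewords.
  weight 2: 2 codewords.
  weight 3: 6 codewords.
  weight 4: 3 codewords.
  weight 5: 2 codewords.
  weight 6: 2 codewords.
Minimum distance d = smallest w > 0 with A_w > 0 = 2.
Sanity: Σ A_w = 16 = 2^4 = 16 ✓.


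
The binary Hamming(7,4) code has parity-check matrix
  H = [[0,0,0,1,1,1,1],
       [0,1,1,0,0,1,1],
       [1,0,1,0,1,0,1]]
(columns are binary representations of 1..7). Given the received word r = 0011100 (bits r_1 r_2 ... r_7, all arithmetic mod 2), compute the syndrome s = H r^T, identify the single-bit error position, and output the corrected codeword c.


s = (0, 1, 0)^T, error position = 2, corrected codeword c = 0111100

Compute s = H r^T mod 2 one row at a time:
  s_1 = 1 + 1 + 0 + 0 = 2 ≡ 0 (mod 2).
  s_2 = 0 + 1 + 0 + 0 = 1 ≡ 1 (mod 2).
  s_3 = 0 + 1 + 1 + 0 = 2 ≡ 0 (mod 2).
s = (0, 1, 0)^T — this equals column 2 of H (binary 010), so error is at position 2.
Correct: flip bit 2 of r = 0011100 to get c = 0111100.


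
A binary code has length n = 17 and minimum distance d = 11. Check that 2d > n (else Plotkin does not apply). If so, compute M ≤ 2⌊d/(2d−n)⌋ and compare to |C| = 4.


Plotkin bound M ≤ 4; given |C| = 4 ≤ bound (satisfied).

Check applicability: 2d = 22, n = 17.
2d − n = 5 > 0, so Plotkin applies.
Compute d/(2d−n) = 11/5 ≈ 2.2000.
⌊d/(2d−n)⌋ = 2.
Plotkin bound: M ≤ 2·2 = 4.
Given |C| = 4, check: satisfied.
This |C| is at the Plotkin bound.


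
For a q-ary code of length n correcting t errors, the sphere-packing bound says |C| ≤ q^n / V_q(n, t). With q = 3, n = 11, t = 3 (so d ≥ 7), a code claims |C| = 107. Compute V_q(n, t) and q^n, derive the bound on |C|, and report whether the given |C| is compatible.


V_q(n, t) = 1563, q^n = 177147, Hamming bound = 113, |C| = 107 ≤ bound (satisfied).

Step 1: Compute V_q(n, t) = Σ_{j=0}^3 C(n, j) (q−1)^j.
  j = 0: C(11,0)·(2)^0 = 1·1 = 1.
  j = 1: C(11,1)·(2)^1 = 11·2 = 22.
  j = 2: C(11,2)·(2)^2 = 55·4 = 220.
  j = 3: C(11,3)·(2)^3 = 165·8 = 1320.
  V_q(n, t) = 1 + 22 + 220 + 1320 = 1563.
Step 2: q^n = 3^11 = 177147.
Step 3: Hamming bound ⌊q^n / V_q(n,t)⌋ = ⌊177147/1563⌋ = 113.
Step 4: Compare |C| = 107 to 113: satisfied.
The claimed |C| lies below the Hamming bound.


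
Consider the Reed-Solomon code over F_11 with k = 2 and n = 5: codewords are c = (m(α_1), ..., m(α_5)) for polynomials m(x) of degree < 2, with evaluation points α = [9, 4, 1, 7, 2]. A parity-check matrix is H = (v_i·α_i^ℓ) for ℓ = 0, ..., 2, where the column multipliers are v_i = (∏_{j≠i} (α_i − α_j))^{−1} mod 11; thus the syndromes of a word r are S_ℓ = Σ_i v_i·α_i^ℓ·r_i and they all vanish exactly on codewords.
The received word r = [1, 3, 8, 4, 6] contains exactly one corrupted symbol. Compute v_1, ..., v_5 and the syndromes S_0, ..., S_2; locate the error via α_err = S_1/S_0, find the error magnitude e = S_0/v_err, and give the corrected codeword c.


S = (6, 6, 6), error at position 3, error magnitude e = 6, c = [1, 3, 2, 4, 6].

Step 1: column multipliers v_i = (∏_{j≠i}(α_i − α_j))^{−1} mod 11.
  i = 1 (α = 9): (9−4)(9−1)(9−7)(9−2) = 5·8·2·7 = 560 ≡ 10, so v_1 = 10^{−1} = 10 (mod 11).
  i = 2 (α = 4): (4−9)(4−1)(4−7)(4−2) = (−5)·3·(−3)·2 = 90 ≡ 2, so v_2 = 2^{−1} = 6 (mod 11).
  i = 3 (α = 1): (1−9)(1−4)(1−7)(1−2) = (−8)·(−3)·(−6)·(−1) = 144 ≡ 1, so v_3 = 1^{−1} = 1 (mod 11).
  i = 4 (α = 7): (7−9)(7−4)(7−1)(7−2) = (−2)·3·6·5 = −180 ≡ 7, so v_4 = 7^{−1} = 8 (mod 11).
  i = 5 (α = 2): (2−9)(2−4)(2−1)(2−7) = (−7)·(−2)·1·(−5) = −70 ≡ 7, so v_5 = 7^{−1} = 8 (mod 11).
  v = [10, 6, 1, 8, 8].
Step 2: syndromes of r = [1, 3, 8, 4, 6] (all sums mod 11).
  S_0 = Σ v_i r_i = 10·1 + 6·3 + 1·8 + 8·4 + 8·6 = 116 ≡ 6.
  S_1 = Σ v_i α_i r_i = 10·9·1 + 6·4·3 + 1·1·8 + 8·7·4 + 8·2·6 = 490 ≡ 6.
  α_i^2 mod 11 = [4, 5, 1, 5, 4].
  S_2 = Σ v_i α_i^2 r_i = 10·4·1 + 6·5·3 + 1·1·8 + 8·5·4 + 8·4·6 = 490 ≡ 6.
  S = (6, 6, 6) ≠ 0, so r is not a codeword (an error is present).
Step 3: locate the error. For a single error e at position i, S_ℓ = v_i·e·α_i^ℓ, so α_err = S_1/S_0.
  S_0^{−1} = 6^{−1} = 2 (mod 11), so α_err = 6·2 = 12 ≡ 1 = α_3. Error position i = 3.
  Consistency check: S_2/S_1 = 6·2 = 12 ≡ 1 = α_err ✓ (single-error assumption holds).
Step 4: error magnitude e = S_0/v_3 = S_0·∏_{j≠3}(α_3 − α_j) = 6·1 = 6 ≡ 6 (mod 11).
Step 5: correct position 3: c_3 = r_3 − e = 8 − 6 ≡ 2 (mod 11). Hence c = [1, 3, 2, 4, 6].
  Check: interpolating c through the α_i gives m(x) = 9 + 4·x (degree < 2) with m(α_i) = c_i for every i, so c is indeed a codeword.


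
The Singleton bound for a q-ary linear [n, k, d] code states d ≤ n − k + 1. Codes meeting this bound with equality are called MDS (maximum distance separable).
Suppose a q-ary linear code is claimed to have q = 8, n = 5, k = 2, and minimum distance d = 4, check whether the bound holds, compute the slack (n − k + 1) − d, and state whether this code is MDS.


Singleton RHS = n − k + 1 = 4, slack = 0, bound satisfied, MDS.

Singleton bound: d ≤ n − k + 1.
Here n = 5, k = 2, so n − k + 1 = 4.
Given d = 4, check d ≤ 4: YES.
Slack = (n − k + 1) − d = 0.
The code is MDS (slack = 0).
Description: the claimed parameters are [5, 2, 4]_8; such a code would be MDS (meets Singleton bound).


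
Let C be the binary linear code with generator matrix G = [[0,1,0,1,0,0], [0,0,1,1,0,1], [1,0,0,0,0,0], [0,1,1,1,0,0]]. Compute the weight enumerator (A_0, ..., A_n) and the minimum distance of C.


Weight distribution: A_0 = 1, A_1 = 2, A_2 = 4, A_3 = 6, A_4 = 3. Minimum distance d = 1.

Enumerate all 2^4 = 16 messages m ∈ F_2^4.
For each, compute codeword c = mG in F_2^6, then tally its weight.
  m = 0000 → c = 000000, weight = 0.
  m = 1000 → c = 010100, weight = 2.
  m = 0100 → c = 001101, weight = 3.
  m = 1100 → c = 011001, weight = 3.
  m = 0010 → c = 100000, weight = 1.
  m = 1010 → c = 110100, weight = 3.
  m = 0110 → c = 101101, weight = 4.
  m = 1110 → c = 111001, weight = 4.
  m = 0001 → c = 011100, weight = 3.
  m = 1001 → c = 001000, weight = 1.
  m = 0101 → c = 010001, weight = 2.
  m = 1101 → c = 000101, weight = 2.
  m = 0011 → c = 111100, weight = 4.
  m = 1011 → c = 101000, weight = 2.
  m = 0111 → c = 110001, weight = 3.
  m = 1111 → c = 100101, weight = 3.
Tally weights:
  weight 0: 1 codewords.
  weight 1: 2 codewords.
  weight 2: 4 codewords.
  weight 3: 6 codewords.
  weight 4: 3 codewords.
Minimum distance d = smallest w > 0 with A_w > 0 = 1.
Sanity: Σ A_w = 16 = 2^4 = 16 ✓.


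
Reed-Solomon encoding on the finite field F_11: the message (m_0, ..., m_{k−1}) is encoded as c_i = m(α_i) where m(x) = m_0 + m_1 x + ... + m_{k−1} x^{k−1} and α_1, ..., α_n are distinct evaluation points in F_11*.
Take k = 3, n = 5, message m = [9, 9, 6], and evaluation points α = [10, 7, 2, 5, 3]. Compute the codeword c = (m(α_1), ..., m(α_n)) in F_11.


c = [6, 3, 7, 6, 2]

Message polynomial: m(x) = 9 + 9·x + 6·x^2 (mod 11).
For each evaluation point α_i, compute m(α_i) mod 11:
  α_1 = 10: Horner steps 6 → 3 → 6, so m(10) = 6.
  α_2 = 7: Horner steps 6 → 7 → 3, so m(7) = 3.
  α_3 = 2: Horner steps 6 → 10 → 7, so m(2) = 7.
  α_4 = 5: Horner steps 6 → 6 → 6, so m(5) = 6.
  α_5 = 3: Horner steps 6 → 5 → 2, so m(3) = 2.
Codeword c = [6, 3, 7, 6, 2] ∈ F_11^5.


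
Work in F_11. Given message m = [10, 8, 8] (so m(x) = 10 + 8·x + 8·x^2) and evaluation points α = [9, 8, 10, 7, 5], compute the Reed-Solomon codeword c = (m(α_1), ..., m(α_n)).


c = [4, 3, 10, 7, 8]

Message polynomial: m(x) = 10 + 8·x + 8·x^2 (mod 11).
For each evaluation point α_i, compute m(α_i) mod 11:
  α_1 = 9: Horner steps 8 → 3 → 4, so m(9) = 4.
  α_2 = 8: Horner steps 8 → 6 → 3, so m(8) = 3.
  α_3 = 10: Horner steps 8 → 0 → 10, so m(10) = 10.
  α_4 = 7: Horner steps 8 → 9 → 7, so m(7) = 7.
  α_5 = 5: Horner steps 8 → 4 → 8, so m(5) = 8.
Codeword c = [4, 3, 10, 7, 8] ∈ F_11^5.


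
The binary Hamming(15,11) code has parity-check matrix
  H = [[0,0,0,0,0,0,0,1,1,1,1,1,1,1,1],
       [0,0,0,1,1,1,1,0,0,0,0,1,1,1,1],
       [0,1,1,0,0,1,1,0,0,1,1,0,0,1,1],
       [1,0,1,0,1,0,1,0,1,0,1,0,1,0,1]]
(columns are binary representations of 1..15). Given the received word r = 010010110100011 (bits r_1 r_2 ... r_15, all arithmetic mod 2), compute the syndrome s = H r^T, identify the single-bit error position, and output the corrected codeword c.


s = (0, 0, 1, 1)^T, error position = 3, corrected codeword c = 011010110100011

Compute s = H r^T mod 2 one row at a time:
  s_1 = 1 + 0 + 1 + 0 + 0 + 0 + 1 + 1 = 4 ≡ 0 (mod 2).
  s_2 = 0 + 1 + 0 + 1 + 0 + 0 + 1 + 1 = 4 ≡ 0 (mod 2).
  s_3 = 1 + 0 + 0 + 1 + 1 + 0 + 1 + 1 = 5 ≡ 1 (mod 2).
  s_4 = 0 + 0 + 1 + 1 + 0 + 0 + 0 + 1 = 3 ≡ 1 (mod 2).
s = (0, 0, 1, 1)^T — this equals column 3 of H (binary 0011), so error is at position 3.
Correct: flip bit 3 of r = 010010110100011 to get c = 011010110100011.


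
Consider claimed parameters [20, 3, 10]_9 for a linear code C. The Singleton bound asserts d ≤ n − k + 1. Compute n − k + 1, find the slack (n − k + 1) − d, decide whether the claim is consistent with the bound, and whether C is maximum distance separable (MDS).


Singleton RHS = n − k + 1 = 18, slack = 8, bound satisfied, not MDS.

Singleton bound: d ≤ n − k + 1.
Here n = 20, k = 3, so n − k + 1 = 18.
Given d = 10, check d ≤ 18: YES.
Slack = (n − k + 1) − d = 8.
The code is NOT MDS (slack = 8 > 0).
Description: the claimed parameters are [20, 3, 10]_9; such a code would be non-MDS.


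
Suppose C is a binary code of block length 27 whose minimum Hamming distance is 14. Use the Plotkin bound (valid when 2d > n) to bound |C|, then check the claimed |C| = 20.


Plotkin bound M ≤ 28; given |C| = 20 ≤ bound (satisfied).

Check applicability: 2d = 28, n = 27.
2d − n = 1 > 0, so Plotkin applies.
Compute d/(2d−n) = 14/1 ≈ 14.0000.
⌊d/(2d−n)⌋ = 14.
Plotkin bound: M ≤ 2·14 = 28.
Given |C| = 20, check: satisfied.
This |C| is below the Plotkin bound.


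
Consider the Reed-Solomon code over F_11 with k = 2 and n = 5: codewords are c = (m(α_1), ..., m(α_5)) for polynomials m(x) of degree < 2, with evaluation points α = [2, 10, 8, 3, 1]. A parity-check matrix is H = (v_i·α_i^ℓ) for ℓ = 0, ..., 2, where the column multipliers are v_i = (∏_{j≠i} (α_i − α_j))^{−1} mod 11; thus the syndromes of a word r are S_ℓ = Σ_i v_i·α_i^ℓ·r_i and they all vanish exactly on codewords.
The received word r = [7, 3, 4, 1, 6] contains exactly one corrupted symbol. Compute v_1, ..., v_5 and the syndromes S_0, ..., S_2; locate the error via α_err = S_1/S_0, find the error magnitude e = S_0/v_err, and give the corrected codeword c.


S = (3, 3, 3), error at position 5, error magnitude e = 4, c = [7, 3, 4, 1, 2].

Step 1: column multipliers v_i = (∏_{j≠i}(α_i − α_j))^{−1} mod 11.
  i = 1 (α = 2): (2−10)(2−8)(2−3)(2−1) = (−8)·(−6)·(−1)·1 = −48 ≡ 7, so v_1 = 7^{−1} = 8 (mod 11).
  i = 2 (α = 10): (10−2)(10−8)(10−3)(10−1) = 8·2·7·9 = 1008 ≡ 7, so v_2 = 7^{−1} = 8 (mod 11).
  i = 3 (α = 8): (8−2)(8−10)(8−3)(8−1) = 6·(−2)·5·7 = −420 ≡ 9, so v_3 = 9^{−1} = 5 (mod 11).
  i = 4 (α = 3): (3−2)(3−10)(3−8)(3−1) = 1·(−7)·(−5)·2 = 70 ≡ 4, so v_4 = 4^{−1} = 3 (mod 11).
  i = 5 (α = 1): (1−2)(1−10)(1−8)(1−3) = (−1)·(−9)·(−7)·(−2) = 126 ≡ 5, so v_5 = 5^{−1} = 9 (mod 11).
  v = [8, 8, 5, 3, 9].
Step 2: syndromes of r = [7, 3, 4, 1, 6] (all sums mod 11).
  S_0 = Σ v_i r_i = 8·7 + 8·3 + 5·4 + 3·1 + 9·6 = 157 ≡ 3.
  S_1 = Σ v_i α_i r_i = 8·2·7 + 8·10·3 + 5·8·4 + 3·3·1 + 9·1·6 = 575 ≡ 3.
  α_i^2 mod 11 = [4, 1, 9, 9, 1].
  S_2 = Σ v_i α_i^2 r_i = 8·4·7 + 8·1·3 + 5·9·4 + 3·9·1 + 9·1·6 = 509 ≡ 3.
  S = (3, 3, 3) ≠ 0, so r is not a codeword (an error is present).
Step 3: locate the error. For a single error e at position i, S_ℓ = v_i·e·α_i^ℓ, so α_err = S_1/S_0.
  S_0^{−1} = 3^{−1} = 4 (mod 11), so α_err = 3·4 = 12 ≡ 1 = α_5. Error position i = 5.
  Consistency check: S_2/S_1 = 3·4 = 12 ≡ 1 = α_err ✓ (single-error assumption holds).
Step 4: error magnitude e = S_0/v_5 = S_0·∏_{j≠5}(α_5 − α_j) = 3·5 = 15 ≡ 4 (mod 11).
Step 5: correct position 5: c_5 = r_5 − e = 6 − 4 ≡ 2 (mod 11). Hence c = [7, 3, 4, 1, 2].
  Check: interpolating c through the α_i gives m(x) = 8 + 5·x (degree < 2) with m(α_i) = c_i for every i, so c is indeed a codeword.


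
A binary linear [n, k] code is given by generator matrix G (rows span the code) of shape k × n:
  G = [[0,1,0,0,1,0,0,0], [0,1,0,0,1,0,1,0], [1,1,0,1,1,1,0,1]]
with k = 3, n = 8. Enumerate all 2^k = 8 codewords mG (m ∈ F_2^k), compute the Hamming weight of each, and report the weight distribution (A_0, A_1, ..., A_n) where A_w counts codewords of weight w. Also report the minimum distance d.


Weight distribution: A_0 = 1, A_1 = 1, A_2 = 1, A_3 = 1, A_4 = 1, A_5 = 1, A_6 = 1, A_7 = 1. Minimum distance d = 1.

Enumerate all 2^3 = 8 messages m ∈ F_2^3.
For each, compute codeword c = mG in F_2^8, then tally its weight.
  m = 000 → c = 00000000, weight = 0.
  m = 100 → c = 01001000, weight = 2.
  m = 010 → c = 01001010, weight = 3.
  m = 110 → c = 00000010, weight = 1.
  m = 001 → c = 11011101, weight = 6.
  m = 101 → c = 10010101, weight = 4.
  m = 011 → c = 10010111, weight = 5.
  m = 111 → c = 11011111, weight = 7.
Tally weights:
  weight 0: 1 codewords.
  weight 1: 1 codewords.
  weight 2: 1 codewords.
  weight 3: 1 codewords.
  weight 4: 1 codewords.
  weight 5: 1 codewords.
  weight 6: 1 codewords.
  weight 7: 1 codewords.
Minimum distance d = smallest w > 0 with A_w > 0 = 1.
Sanity: Σ A_w = 8 = 2^3 = 8 ✓.


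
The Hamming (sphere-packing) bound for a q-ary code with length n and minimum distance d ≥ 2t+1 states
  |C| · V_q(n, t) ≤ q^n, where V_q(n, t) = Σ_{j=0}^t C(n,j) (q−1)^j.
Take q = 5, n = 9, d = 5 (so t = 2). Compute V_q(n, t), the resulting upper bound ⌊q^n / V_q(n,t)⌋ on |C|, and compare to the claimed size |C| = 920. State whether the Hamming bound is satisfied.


V_q(n, t) = 613, q^n = 1953125, Hamming bound = 3186, |C| = 920 ≤ bound (satisfied).

Step 1: Compute V_q(n, t) = Σ_{j=0}^2 C(n, j) (q−1)^j.
  j = 0: C(9,0)·(4)^0 = 1·1 = 1.
  j = 1: C(9,1)·(4)^1 = 9·4 = 36.
  j = 2: C(9,2)·(4)^2 = 36·16 = 576.
  V_q(n, t) = 1 + 36 + 576 = 613.
Step 2: q^n = 5^9 = 1953125.
Step 3: Hamming bound ⌊q^n / V_q(n,t)⌋ = ⌊1953125/613⌋ = 3186.
Step 4: Compare |C| = 920 to 3186: satisfied.
The claimed |C| lies below the Hamming bound.


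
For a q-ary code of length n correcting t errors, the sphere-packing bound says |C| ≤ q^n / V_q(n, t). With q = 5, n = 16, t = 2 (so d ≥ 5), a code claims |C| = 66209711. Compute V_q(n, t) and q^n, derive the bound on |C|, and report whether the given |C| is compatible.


V_q(n, t) = 1985, q^n = 152587890625, Hamming bound = 76870473, |C| = 66209711 ≤ bound (satisfied).

Step 1: Compute V_q(n, t) = Σ_{j=0}^2 C(n, j) (q−1)^j.
  j = 0: C(16,0)·(4)^0 = 1·1 = 1.
  j = 1: C(16,1)·(4)^1 = 16·4 = 64.
  j = 2: C(16,2)·(4)^2 = 120·16 = 1920.
  V_q(n, t) = 1 + 64 + 1920 = 1985.
Step 2: q^n = 5^16 = 152587890625.
Step 3: Hamming bound ⌊q^n / V_q(n,t)⌋ = ⌊152587890625/1985⌋ = 76870473.
Step 4: Compare |C| = 66209711 to 76870473: satisfied.
The claimed |C| lies below the Hamming bound.


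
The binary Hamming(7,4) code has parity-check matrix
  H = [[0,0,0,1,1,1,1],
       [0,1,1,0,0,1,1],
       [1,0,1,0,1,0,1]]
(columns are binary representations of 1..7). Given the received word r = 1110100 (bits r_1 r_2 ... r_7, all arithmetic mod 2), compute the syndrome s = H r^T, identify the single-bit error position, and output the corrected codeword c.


s = (1, 0, 1)^T, error position = 5, corrected codeword c = 1110000

Compute s = H r^T mod 2 one row at a time:
  s_1 = 0 + 1 + 0 + 0 = 1 ≡ 1 (mod 2).
  s_2 = 1 + 1 + 0 + 0 = 2 ≡ 0 (mod 2).
  s_3 = 1 + 1 + 1 + 0 = 3 ≡ 1 (mod 2).
s = (1, 0, 1)^T — this equals column 5 of H (binary 101), so error is at position 5.
Correct: flip bit 5 of r = 1110100 to get c = 1110000.


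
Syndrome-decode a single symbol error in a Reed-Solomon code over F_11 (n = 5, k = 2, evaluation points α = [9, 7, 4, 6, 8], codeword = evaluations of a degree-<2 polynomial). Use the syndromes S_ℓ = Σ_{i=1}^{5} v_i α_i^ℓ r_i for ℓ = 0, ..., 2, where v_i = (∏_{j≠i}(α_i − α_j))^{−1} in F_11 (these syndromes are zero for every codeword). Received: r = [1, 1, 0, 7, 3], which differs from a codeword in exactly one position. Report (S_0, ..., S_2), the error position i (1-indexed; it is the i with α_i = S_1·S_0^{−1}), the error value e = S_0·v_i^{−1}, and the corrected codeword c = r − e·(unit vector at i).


S = (3, 10, 4), error at position 2, error magnitude e = 7, c = [1, 5, 0, 7, 3].

Step 1: column multipliers v_i = (∏_{j≠i}(α_i − α_j))^{−1} mod 11.
  i = 1 (α = 9): (9−7)(9−4)(9−6)(9−8) = 2·5·3·1 = 30 ≡ 8, so v_1 = 8^{−1} = 7 (mod 11).
  i = 2 (α = 7): (7−9)(7−4)(7−6)(7−8) = (−2)·3·1·(−1) = 6 ≡ 6, so v_2 = 6^{−1} = 2 (mod 11).
  i = 3 (α = 4): (4−9)(4−7)(4−6)(4−8) = (−5)·(−3)·(−2)·(−4) = 120 ≡ 10, so v_3 = 10^{−1} = 10 (mod 11).
  i = 4 (α = 6): (6−9)(6−7)(6−4)(6−8) = (−3)·(−1)·2·(−2) = −12 ≡ 10, so v_4 = 10^{−1} = 10 (mod 11).
  i = 5 (α = 8): (8−9)(8−7)(8−4)(8−6) = (−1)·1·4·2 = −8 ≡ 3, so v_5 = 3^{−1} = 4 (mod 11).
  v = [7, 2, 10, 10, 4].
Step 2: syndromes of r = [1, 1, 0, 7, 3] (all sums mod 11).
  S_0 = Σ v_i r_i = 7·1 + 2·1 + 10·0 + 10·7 + 4·3 = 91 ≡ 3.
  S_1 = Σ v_i α_i r_i = 7·9·1 + 2·7·1 + 10·4·0 + 10·6·7 + 4·8·3 = 593 ≡ 10.
  α_i^2 mod 11 = [4, 5, 5, 3, 9].
  S_2 = Σ v_i α_i^2 r_i = 7·4·1 + 2·5·1 + 10·5·0 + 10·3·7 + 4·9·3 = 356 ≡ 4.
  S = (3, 10, 4) ≠ 0, so r is not a codeword (an error is present).
Step 3: locate the error. For a single error e at position i, S_ℓ = v_i·e·α_i^ℓ, so α_err = S_1/S_0.
  S_0^{−1} = 3^{−1} = 4 (mod 11), so α_err = 10·4 = 40 ≡ 7 = α_2. Error position i = 2.
  Consistency check: S_2/S_1 = 4·10 = 40 ≡ 7 = α_err ✓ (single-error assumption holds).
Step 4: error magnitude e = S_0/v_2 = S_0·∏_{j≠2}(α_2 − α_j) = 3·6 = 18 ≡ 7 (mod 11).
Step 5: correct position 2: c_2 = r_2 − e = 1 − 7 ≡ 5 (mod 11). Hence c = [1, 5, 0, 7, 3].
  Check: interpolating c through the α_i gives m(x) = 8 + 9·x (degree < 2) with m(α_i) = c_i for every i, so c is indeed a codeword.


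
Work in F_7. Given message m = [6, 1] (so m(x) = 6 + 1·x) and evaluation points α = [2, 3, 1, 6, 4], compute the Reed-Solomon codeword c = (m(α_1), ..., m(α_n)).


c = [1, 2, 0, 5, 3]

Message polynomial: m(x) = 6 + 1·x (mod 7).
For each evaluation point α_i, compute m(α_i) mod 7:
  α_1 = 2: Horner steps 1 → 1, so m(2) = 1.
  α_2 = 3: Horner steps 1 → 2, so m(3) = 2.
  α_3 = 1: Horner steps 1 → 0, so m(1) = 0.
  α_4 = 6: Horner steps 1 → 5, so m(6) = 5.
  α_5 = 4: Horner steps 1 → 3, so m(4) = 3.
Codeword c = [1, 2, 0, 5, 3] ∈ F_7^5.


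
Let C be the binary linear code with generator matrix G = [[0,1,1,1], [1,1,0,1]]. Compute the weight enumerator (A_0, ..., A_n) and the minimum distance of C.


Weight distribution: A_0 = 1, A_2 = 1, A_3 = 2. Minimum distance d = 2.

Enumerate all 2^2 = 4 messages m ∈ F_2^2.
For each, compute codeword c = mG in F_2^4, then tally its weight.
  m = 00 → c = 0000, weight = 0.
  m = 10 → c = 0111, weight = 3.
  m = 01 → c = 1101, weight = 3.
  m = 11 → c = 1010, weight = 2.
Tally weights:
  weight 0: 1 codewords.
  weight 2: 1 codewords.
  weight 3: 2 codewords.
Minimum distance d = smallest w > 0 with A_w > 0 = 2.
Sanity: Σ A_w = 4 = 2^2 = 4 ✓.


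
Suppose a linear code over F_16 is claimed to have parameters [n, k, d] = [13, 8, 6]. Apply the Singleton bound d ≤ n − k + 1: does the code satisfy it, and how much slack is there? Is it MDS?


Singleton RHS = n − k + 1 = 6, slack = 0, bound satisfied, MDS.

Singleton bound: d ≤ n − k + 1.
Here n = 13, k = 8, so n − k + 1 = 6.
Given d = 6, check d ≤ 6: YES.
Slack = (n − k + 1) − d = 0.
The code is MDS (slack = 0).
Description: the claimed parameters are [13, 8, 6]_16; such a code would be MDS (meets Singleton bound).
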